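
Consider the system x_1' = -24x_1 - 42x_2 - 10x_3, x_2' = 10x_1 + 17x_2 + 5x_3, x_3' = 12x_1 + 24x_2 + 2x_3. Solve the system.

Coefficient matrix A = [[-24, -42, -10], [10, 17, 5], [12, 24, 2]].
det(A - λI) = 0 gives eigenvalues λ = -4, 2, -3.
For λ=-4: eigenvector (1,0,-2).
For λ=2: eigenvector (-2,1,1).
For λ=-3: eigenvector (2,-1,0).
General solution: c_1e^(-4t)(1,0,-2) + c_2e^(2t)(-2,1,1) + c_3e^(-3t)(2,-1,0).

x_1(t) = c_1e^(-4t) - 2c_2e^(2t) + 2c_3e^(-3t), x_2(t) = c_2e^(2t) - c_3e^(-3t), x_3(t) = -2c_1e^(-4t) + c_2e^(2t)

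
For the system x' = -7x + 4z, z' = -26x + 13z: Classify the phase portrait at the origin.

unstable spiral

A = [[-7,4],[-26,13]]; det(A-λI) = λ^2 - 6λ + 13.
λ = 3 ± 2i: positive real part.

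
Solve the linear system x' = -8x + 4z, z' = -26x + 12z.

Coefficient matrix A = [[-8, 4], [-26, 12]].
Characteristic polynomial det(A - λI) = λ^2 - 4λ + 8 = 0.
Eigenvalues λ = 2 ± 2i (complex conjugate pair).
For λ=2+2i: an eigenvector is (-1,-3) - i(-1,-2) = (-1 + i, -3 + 2i).
A real fundamental pair from Re and Im of e^((2+2i)t)v: X_1 = e^(2t)(cos(2t)·(-1,-3) + sin(2t)·(-1,-2)), X_2 = e^(2t)(sin(2t)·(-1,-3) - cos(2t)·(-1,-2)).
General solution: c_1X_1 + c_2X_2.

x(t) = -c_1e^(2t)sin(2t) - c_1e^(2t)cos(2t) - c_2e^(2t)sin(2t) + c_2e^(2t)cos(2t), z(t) = -2c_1e^(2t)sin(2t) - 3c_1e^(2t)cos(2t) - 3c_2e^(2t)sin(2t) + 2c_2e^(2t)cos(2t)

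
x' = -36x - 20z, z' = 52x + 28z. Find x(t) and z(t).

Coefficient matrix A = [[-36, -20], [52, 28]].
Characteristic polynomial det(A - λI) = λ^2 + 8λ + 32 = 0.
Eigenvalues λ = -4 ± 4i (complex conjugate pair).
For λ=-4+4i: an eigenvector is (-2,3) - i(1,-2) = (-2 - i, 3 + 2i).
A real fundamental pair from Re and Im of e^((-4+4i)t)v: X_1 = e^(-4t)(cos(4t)·(-2,3) + sin(4t)·(1,-2)), X_2 = e^(-4t)(sin(4t)·(-2,3) - cos(4t)·(1,-2)).
General solution: c_1X_1 + c_2X_2.

x(t) = c_1e^(-4t)sin(4t) - 2c_1e^(-4t)cos(4t) - 2c_2e^(-4t)sin(4t) - c_2e^(-4t)cos(4t), z(t) = -2c_1e^(-4t)sin(4t) + 3c_1e^(-4t)cos(4t) + 3c_2e^(-4t)sin(4t) + 2c_2e^(-4t)cos(4t)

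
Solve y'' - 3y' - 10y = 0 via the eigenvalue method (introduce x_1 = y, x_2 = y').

y(t) = K_1e^(5t) + K_2e^(-2t)

Let x_1 = y, x_2 = y'. Then x_1' = x_2 and x_2' = 10x_1 + 3x_2.
A = [[0,1],[10,3]]; det(A-λI) = λ^2 - 3λ - 10.
Eigenvalues λ = 5, -2 with eigenvectors (1,5), (1,-2).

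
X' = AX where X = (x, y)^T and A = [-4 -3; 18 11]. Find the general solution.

x(t) = -C_1e^(2t) + C_2e^(5t), y(t) = 2C_1e^(2t) - 3C_2e^(5t)

Coefficient matrix A = [[-4, -3], [18, 11]].
Characteristic polynomial det(A - λI) = λ^2 - 7λ + 10 = 0.
Eigenvalues λ = 2, 5.
For λ=2: (A-λI) row 1 is [-6, -3], so an eigenvector is (-1, 2).
For λ=5: (A-λI) row 1 is [-9, -3], so an eigenvector is (1, -3).
General solution: C_1e^(2t)(-1,2) + C_2e^(5t)(1,-3).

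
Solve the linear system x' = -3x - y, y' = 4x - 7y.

Coefficient matrix A = [[-3, -1], [4, -7]].
Characteristic polynomial det(A - λI) = λ^2 + 10λ + 25 = 0.
Single eigenvalue λ = -5 with algebraic multiplicity 2.
Eigenvector v = (-1,-2); generalized eigenvector w with (A-λI)w=v is (-1,-1).
General solution: e^(-5t)[K_1·v + K_2·(t·v + w)].

x(t) = -K_1e^(-5t) - K_2te^(-5t) - K_2e^(-5t), y(t) = -2K_1e^(-5t) - 2K_2te^(-5t) - K_2e^(-5t)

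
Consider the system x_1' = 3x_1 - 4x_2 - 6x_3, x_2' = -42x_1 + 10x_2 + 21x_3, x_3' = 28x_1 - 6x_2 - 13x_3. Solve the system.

Coefficient matrix A = [[3, -4, -6], [-42, 10, 21], [28, -6, -13]].
det(A - λI) = 0 gives eigenvalues λ = 3, -4, 1.
For λ=3: eigenvector (1,-6,4).
For λ=-4: eigenvector (0,3,-2).
For λ=1: eigenvector (1,-7,5).
General solution: K_1e^(3t)(1,-6,4) + K_2e^(-4t)(0,3,-2) + K_3e^(t)(1,-7,5).

x_1(t) = K_1e^(3t) + K_3e^(t), x_2(t) = -6K_1e^(3t) + 3K_2e^(-4t) - 7K_3e^(t), x_3(t) = 4K_1e^(3t) - 2K_2e^(-4t) + 5K_3e^(t)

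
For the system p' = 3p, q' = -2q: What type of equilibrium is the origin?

A = [[3,0],[0,-2]]; det(A-λI) = λ^2 - λ - 6.
λ = -2, 3: opposite signs.

saddle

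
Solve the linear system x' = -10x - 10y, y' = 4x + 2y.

Coefficient matrix A = [[-10, -10], [4, 2]].
Characteristic polynomial det(A - λI) = λ^2 + 8λ + 20 = 0.
Eigenvalues λ = -4 ± 2i (complex conjugate pair).
For λ=-4+2i: an eigenvector is (1,-1) - i(2,-1) = (1 - 2i, -1 + i).
A real fundamental pair from Re and Im of e^((-4+2i)t)v: X_1 = e^(-4t)(cos(2t)·(1,-1) + sin(2t)·(2,-1)), X_2 = e^(-4t)(sin(2t)·(1,-1) - cos(2t)·(2,-1)).
General solution: C_1X_1 + C_2X_2.

x(t) = 2C_1e^(-4t)sin(2t) + C_1e^(-4t)cos(2t) + C_2e^(-4t)sin(2t) - 2C_2e^(-4t)cos(2t), y(t) = -C_1e^(-4t)sin(2t) - C_1e^(-4t)cos(2t) - C_2e^(-4t)sin(2t) + C_2e^(-4t)cos(2t)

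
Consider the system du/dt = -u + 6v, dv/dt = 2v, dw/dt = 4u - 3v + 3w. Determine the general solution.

Coefficient matrix A = [[-1, 6, 0], [0, 2, 0], [4, -3, 3]].
det(A - λI) = 0 gives eigenvalues λ = -1, 2, 3.
For λ=-1: eigenvector (1,0,-1).
For λ=2: eigenvector (2,1,-5).
For λ=3: eigenvector (0,0,1).
General solution: K_1e^(-t)(1,0,-1) + K_2e^(2t)(2,1,-5) + K_3e^(3t)(0,0,1).

u(t) = K_1e^(-t) + 2K_2e^(2t), v(t) = K_2e^(2t), w(t) = -K_1e^(-t) - 5K_2e^(2t) + K_3e^(3t)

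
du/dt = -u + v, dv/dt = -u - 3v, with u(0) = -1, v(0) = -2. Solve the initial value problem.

u(t) = -3te^(-2t) - e^(-2t), v(t) = 3te^(-2t) - 2e^(-2t)

Coefficient matrix A = [[-1, 1], [-1, -3]].
Characteristic polynomial det(A - λI) = λ^2 + 4λ + 4 = 0.
Single eigenvalue λ = -2 with algebraic multiplicity 2.
Eigenvector v = (-1,1); generalized eigenvector w with (A-λI)w=v is (-3,2).
General solution: e^(-2t)[K_1·v + K_2·(t·v + w)].
Applying u(0)=-1, v(0)=-2 gives K_1=-8, K_2=3.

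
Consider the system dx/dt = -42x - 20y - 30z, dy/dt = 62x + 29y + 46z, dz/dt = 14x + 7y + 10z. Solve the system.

x(t) = c_1e^(-2t) + 5c_2e^(-4t) - 2c_3e^(3t), y(t) = -2c_1e^(-2t) - 8c_2e^(-4t) + 3c_3e^(3t), z(t) = -c_2e^(-4t) + c_3e^(3t)

Coefficient matrix A = [[-42, -20, -30], [62, 29, 46], [14, 7, 10]].
det(A - λI) = 0 gives eigenvalues λ = -2, -4, 3.
For λ=-2: eigenvector (1,-2,0).
For λ=-4: eigenvector (5,-8,-1).
For λ=3: eigenvector (-2,3,1).
General solution: c_1e^(-2t)(1,-2,0) + c_2e^(-4t)(5,-8,-1) + c_3e^(3t)(-2,3,1).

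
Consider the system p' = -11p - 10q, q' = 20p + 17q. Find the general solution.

Coefficient matrix A = [[-11, -10], [20, 17]].
Characteristic polynomial det(A - λI) = λ^2 - 6λ + 13 = 0.
Eigenvalues λ = 3 ± 2i (complex conjugate pair).
For λ=3+2i: an eigenvector is (-2,3) - i(-1,1) = (-2 + i, 3 - i).
A real fundamental pair from Re and Im of e^((3+2i)t)v: X_1 = e^(3t)(cos(2t)·(-2,3) + sin(2t)·(-1,1)), X_2 = e^(3t)(sin(2t)·(-2,3) - cos(2t)·(-1,1)).
General solution: c_1X_1 + c_2X_2.

p(t) = -c_1e^(3t)sin(2t) - 2c_1e^(3t)cos(2t) - 2c_2e^(3t)sin(2t) + c_2e^(3t)cos(2t), q(t) = c_1e^(3t)sin(2t) + 3c_1e^(3t)cos(2t) + 3c_2e^(3t)sin(2t) - c_2e^(3t)cos(2t)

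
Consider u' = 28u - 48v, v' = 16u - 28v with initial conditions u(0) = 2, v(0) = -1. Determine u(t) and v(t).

Coefficient matrix A = [[28, -48], [16, -28]].
Characteristic polynomial det(A - λI) = λ^2 - 16 = 0.
Eigenvalues λ = 4, -4.
For λ=4: (A-λI) row 1 is [24, -48], so an eigenvector is (-2, -1).
For λ=-4: (A-λI) row 1 is [32, -48], so an eigenvector is (3, 2).
General solution: K_1e^(4t)(-2,-1) + K_2e^(-4t)(3,2).
Applying u(0)=2, v(0)=-1 gives K_1=-7, K_2=-4.

u(t) = 14e^(4t) - 12e^(-4t), v(t) = 7e^(4t) - 8e^(-4t)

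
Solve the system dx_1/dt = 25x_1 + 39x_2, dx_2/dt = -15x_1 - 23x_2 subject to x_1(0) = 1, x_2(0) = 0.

Coefficient matrix A = [[25, 39], [-15, -23]].
Characteristic polynomial det(A - λI) = λ^2 - 2λ + 10 = 0.
Eigenvalues λ = 1 ± 3i (complex conjugate pair).
For λ=1+3i: an eigenvector is (2,-1) - i(3,-2) = (2 - 3i, -1 + 2i).
A real fundamental pair from Re and Im of e^((1+3i)t)v: X_1 = e^(t)(cos(3t)·(2,-1) + sin(3t)·(3,-2)), X_2 = e^(t)(sin(3t)·(2,-1) - cos(3t)·(3,-2)).
General solution: K_1X_1 + K_2X_2.
Applying x_1(0)=1, x_2(0)=0 gives K_1=2, K_2=1.

x_1(t) = 8e^(t)sin(3t) + e^(t)cos(3t), x_2(t) = -5e^(t)sin(3t)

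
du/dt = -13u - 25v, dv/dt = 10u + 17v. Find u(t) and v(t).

u(t) = -c_1e^(2t)sin(5t) + 2c_1e^(2t)cos(5t) + 2c_2e^(2t)sin(5t) + c_2e^(2t)cos(5t), v(t) = c_1e^(2t)sin(5t) - c_1e^(2t)cos(5t) - c_2e^(2t)sin(5t) - c_2e^(2t)cos(5t)

Coefficient matrix A = [[-13, -25], [10, 17]].
Characteristic polynomial det(A - λI) = λ^2 - 4λ + 29 = 0.
Eigenvalues λ = 2 ± 5i (complex conjugate pair).
For λ=2+5i: an eigenvector is (2,-1) - i(-1,1) = (2 + i, -1 - i).
A real fundamental pair from Re and Im of e^((2+5i)t)v: X_1 = e^(2t)(cos(5t)·(2,-1) + sin(5t)·(-1,1)), X_2 = e^(2t)(sin(5t)·(2,-1) - cos(5t)·(-1,1)).
General solution: c_1X_1 + c_2X_2.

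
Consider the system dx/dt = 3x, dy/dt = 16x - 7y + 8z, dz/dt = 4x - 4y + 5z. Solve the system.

Coefficient matrix A = [[3, 0, 0], [16, -7, 8], [4, -4, 5]].
det(A - λI) = 0 gives eigenvalues λ = 1, -3, 3.
For λ=1: eigenvector (0,1,1).
For λ=-3: eigenvector (0,2,1).
For λ=3: eigenvector (1,0,-2).
General solution: K_1e^(t)(0,1,1) + K_2e^(-3t)(0,2,1) + K_3e^(3t)(1,0,-2).

x(t) = K_3e^(3t), y(t) = K_1e^(t) + 2K_2e^(-3t), z(t) = K_1e^(t) + K_2e^(-3t) - 2K_3e^(3t)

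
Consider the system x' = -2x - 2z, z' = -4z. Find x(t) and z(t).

Coefficient matrix A = [[-2, -2], [0, -4]].
Characteristic polynomial det(A - λI) = λ^2 + 6λ + 8 = 0.
Eigenvalues λ = -4, -2.
For λ=-4: (A-λI) row 1 is [2, -2], so an eigenvector is (-1, -1).
For λ=-2: (A-λI) row 1 is [0, -2], so an eigenvector is (1, 0).
General solution: C_1e^(-4t)(-1,-1) + C_2e^(-2t)(1,0).

x(t) = -C_1e^(-4t) + C_2e^(-2t), z(t) = -C_1e^(-4t)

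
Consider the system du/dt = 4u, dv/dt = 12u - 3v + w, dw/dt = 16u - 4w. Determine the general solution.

u(t) = C_1e^(4t), v(t) = 2C_1e^(4t) - C_2e^(-4t) + C_3e^(-3t), w(t) = 2C_1e^(4t) + C_2e^(-4t)

Coefficient matrix A = [[4, 0, 0], [12, -3, 1], [16, 0, -4]].
det(A - λI) = 0 gives eigenvalues λ = 4, -4, -3.
For λ=4: eigenvector (1,2,2).
For λ=-4: eigenvector (0,-1,1).
For λ=-3: eigenvector (0,1,0).
General solution: C_1e^(4t)(1,2,2) + C_2e^(-4t)(0,-1,1) + C_3e^(-3t)(0,1,0).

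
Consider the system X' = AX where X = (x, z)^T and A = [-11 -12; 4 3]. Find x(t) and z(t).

x(t) = -3c_1e^(-3t) - 2c_2e^(-5t), z(t) = 2c_1e^(-3t) + c_2e^(-5t)

Coefficient matrix A = [[-11, -12], [4, 3]].
Characteristic polynomial det(A - λI) = λ^2 + 8λ + 15 = 0.
Eigenvalues λ = -3, -5.
For λ=-3: (A-λI) row 1 is [-8, -12], so an eigenvector is (-3, 2).
For λ=-5: (A-λI) row 1 is [-6, -12], so an eigenvector is (-2, 1).
General solution: c_1e^(-3t)(-3,2) + c_2e^(-5t)(-2,1).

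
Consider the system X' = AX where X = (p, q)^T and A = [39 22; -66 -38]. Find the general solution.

Coefficient matrix A = [[39, 22], [-66, -38]].
Characteristic polynomial det(A - λI) = λ^2 - λ - 30 = 0.
Eigenvalues λ = 6, -5.
For λ=6: (A-λI) row 1 is [33, 22], so an eigenvector is (-2, 3).
For λ=-5: (A-λI) row 1 is [44, 22], so an eigenvector is (-1, 2).
General solution: C_1e^(6t)(-2,3) + C_2e^(-5t)(-1,2).

p(t) = -2C_1e^(6t) - C_2e^(-5t), q(t) = 3C_1e^(6t) + 2C_2e^(-5t)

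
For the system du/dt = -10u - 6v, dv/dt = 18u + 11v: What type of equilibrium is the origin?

A = [[-10,-6],[18,11]]; det(A-λI) = λ^2 - λ - 2.
λ = -1, 2: opposite signs.

saddle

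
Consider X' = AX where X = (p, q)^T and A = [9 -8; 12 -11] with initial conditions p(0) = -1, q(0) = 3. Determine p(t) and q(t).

Coefficient matrix A = [[9, -8], [12, -11]].
Characteristic polynomial det(A - λI) = λ^2 + 2λ - 3 = 0.
Eigenvalues λ = 1, -3.
For λ=1: (A-λI) row 1 is [8, -8], so an eigenvector is (-1, -1).
For λ=-3: (A-λI) row 1 is [12, -8], so an eigenvector is (2, 3).
General solution: K_1e^(t)(-1,-1) + K_2e^(-3t)(2,3).
Applying p(0)=-1, q(0)=3 gives K_1=9, K_2=4.

p(t) = -9e^(t) + 8e^(-3t), q(t) = -9e^(t) + 12e^(-3t)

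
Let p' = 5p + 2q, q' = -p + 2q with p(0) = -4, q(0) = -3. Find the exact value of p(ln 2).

A = [[5,2],[-1,2]]; eigenvalues λ = 3, 4.
Eigenvectors: (1,-1) for λ=3, (-2,1) for λ=4.
From the initial condition, c_1 = 10, c_2 = 7.
p(ln 2) = (10)(2^3)(1) + (7)(2^4)(-2) = -144.

-144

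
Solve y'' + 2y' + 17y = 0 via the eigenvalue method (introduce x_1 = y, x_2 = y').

Let x_1 = y, x_2 = y'. Then x_1' = x_2 and x_2' = -17x_1 - 2x_2.
A = [[0,1],[-17,-2]]; det(A-λI) = λ^2 + 2λ + 17.
Eigenvalues λ = -1 ± 4i.

y(t) = K_1e^(-t)cos(4t) + K_2e^(-t)sin(4t)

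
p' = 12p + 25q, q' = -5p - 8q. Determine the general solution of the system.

p(t) = K_1e^(2t)sin(5t) - 2K_1e^(2t)cos(5t) - 2K_2e^(2t)sin(5t) - K_2e^(2t)cos(5t), q(t) = K_1e^(2t)cos(5t) + K_2e^(2t)sin(5t)

Coefficient matrix A = [[12, 25], [-5, -8]].
Characteristic polynomial det(A - λI) = λ^2 - 4λ + 29 = 0.
Eigenvalues λ = 2 ± 5i (complex conjugate pair).
For λ=2+5i: an eigenvector is (-2,1) - i(1,0) = (-2 - i, 1).
A real fundamental pair from Re and Im of e^((2+5i)t)v: X_1 = e^(2t)(cos(5t)·(-2,1) + sin(5t)·(1,0)), X_2 = e^(2t)(sin(5t)·(-2,1) - cos(5t)·(1,0)).
General solution: K_1X_1 + K_2X_2.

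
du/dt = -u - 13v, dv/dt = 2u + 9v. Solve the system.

Coefficient matrix A = [[-1, -13], [2, 9]].
Characteristic polynomial det(A - λI) = λ^2 - 8λ + 17 = 0.
Eigenvalues λ = 4 ± i (complex conjugate pair).
For λ=4+i: an eigenvector is (3,-1) - i(-2,1) = (3 + 2i, -1 - i).
A real fundamental pair from Re and Im of e^((4+i)t)v: X_1 = e^(4t)(cos(t)·(3,-1) + sin(t)·(-2,1)), X_2 = e^(4t)(sin(t)·(3,-1) - cos(t)·(-2,1)).
General solution: C_1X_1 + C_2X_2.

u(t) = -2C_1e^(4t)sin(t) + 3C_1e^(4t)cos(t) + 3C_2e^(4t)sin(t) + 2C_2e^(4t)cos(t), v(t) = C_1e^(4t)sin(t) - C_1e^(4t)cos(t) - C_2e^(4t)sin(t) - C_2e^(4t)cos(t)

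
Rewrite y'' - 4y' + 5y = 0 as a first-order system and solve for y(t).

y(t) = C_1e^(2t)cos(t) + C_2e^(2t)sin(t)

Let x_1 = y, x_2 = y'. Then x_1' = x_2 and x_2' = -5x_1 + 4x_2.
A = [[0,1],[-5,4]]; det(A-λI) = λ^2 - 4λ + 5.
Eigenvalues λ = 2 ± i.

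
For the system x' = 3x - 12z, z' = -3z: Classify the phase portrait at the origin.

saddle

A = [[3,-12],[0,-3]]; det(A-λI) = λ^2 - 9.
λ = -3, 3: opposite signs.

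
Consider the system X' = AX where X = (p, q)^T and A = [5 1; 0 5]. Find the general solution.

Coefficient matrix A = [[5, 1], [0, 5]].
Characteristic polynomial det(A - λI) = λ^2 - 10λ + 25 = 0.
Single eigenvalue λ = 5 with algebraic multiplicity 2.
Eigenvector v = (1,0); generalized eigenvector w with (A-λI)w=v is (2,1).
General solution: e^(5t)[c_1·v + c_2·(t·v + w)].

p(t) = c_1e^(5t) + c_2te^(5t) + 2c_2e^(5t), q(t) = c_2e^(5t)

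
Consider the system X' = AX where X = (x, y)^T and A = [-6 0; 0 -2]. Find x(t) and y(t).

x(t) = K_2e^(-6t), y(t) = -K_1e^(-2t)

Coefficient matrix A = [[-6, 0], [0, -2]].
Characteristic polynomial det(A - λI) = λ^2 + 8λ + 12 = 0.
Eigenvalues λ = -2, -6.
For λ=-2: (A-λI) row 1 is [-4, 0], so an eigenvector is (0, -1).
For λ=-6: (A-λI) row 2 is [0, 4], so an eigenvector is (1, 0).
General solution: K_1e^(-2t)(0,-1) + K_2e^(-6t)(1,0).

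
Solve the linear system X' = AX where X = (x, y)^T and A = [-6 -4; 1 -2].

Coefficient matrix A = [[-6, -4], [1, -2]].
Characteristic polynomial det(A - λI) = λ^2 + 8λ + 16 = 0.
Single eigenvalue λ = -4 with algebraic multiplicity 2.
Eigenvector v = (-2,1); generalized eigenvector w with (A-λI)w=v is (3,-1).
General solution: e^(-4t)[K_1·v + K_2·(t·v + w)].

x(t) = -2K_1e^(-4t) - 2K_2te^(-4t) + 3K_2e^(-4t), y(t) = K_1e^(-4t) + K_2te^(-4t) - K_2e^(-4t)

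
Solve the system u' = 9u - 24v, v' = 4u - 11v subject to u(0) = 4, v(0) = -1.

Coefficient matrix A = [[9, -24], [4, -11]].
Characteristic polynomial det(A - λI) = λ^2 + 2λ - 3 = 0.
Eigenvalues λ = 1, -3.
For λ=1: (A-λI) row 1 is [8, -24], so an eigenvector is (3, 1).
For λ=-3: (A-λI) row 1 is [12, -24], so an eigenvector is (-2, -1).
General solution: c_1e^(t)(3,1) + c_2e^(-3t)(-2,-1).
Applying u(0)=4, v(0)=-1 gives c_1=6, c_2=7.

u(t) = 18e^(t) - 14e^(-3t), v(t) = 6e^(t) - 7e^(-3t)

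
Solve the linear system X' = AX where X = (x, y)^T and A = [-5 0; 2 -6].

Coefficient matrix A = [[-5, 0], [2, -6]].
Characteristic polynomial det(A - λI) = λ^2 + 11λ + 30 = 0.
Eigenvalues λ = -6, -5.
For λ=-6: (A-λI) row 1 is [1, 0], so an eigenvector is (0, 1).
For λ=-5: (A-λI) row 2 is [2, -1], so an eigenvector is (-1, -2).
General solution: c_1e^(-6t)(0,1) + c_2e^(-5t)(-1,-2).

x(t) = -c_2e^(-5t), y(t) = c_1e^(-6t) - 2c_2e^(-5t)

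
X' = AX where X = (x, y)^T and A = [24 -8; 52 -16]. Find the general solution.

Coefficient matrix A = [[24, -8], [52, -16]].
Characteristic polynomial det(A - λI) = λ^2 - 8λ + 32 = 0.
Eigenvalues λ = 4 ± 4i (complex conjugate pair).
For λ=4+4i: an eigenvector is (1,3) - i(-1,-2) = (1 + i, 3 + 2i).
A real fundamental pair from Re and Im of e^((4+4i)t)v: X_1 = e^(4t)(cos(4t)·(1,3) + sin(4t)·(-1,-2)), X_2 = e^(4t)(sin(4t)·(1,3) - cos(4t)·(-1,-2)).
General solution: K_1X_1 + K_2X_2.

x(t) = -K_1e^(4t)sin(4t) + K_1e^(4t)cos(4t) + K_2e^(4t)sin(4t) + K_2e^(4t)cos(4t), y(t) = -2K_1e^(4t)sin(4t) + 3K_1e^(4t)cos(4t) + 3K_2e^(4t)sin(4t) + 2K_2e^(4t)cos(4t)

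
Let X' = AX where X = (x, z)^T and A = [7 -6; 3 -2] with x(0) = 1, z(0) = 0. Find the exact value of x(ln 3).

159

A = [[7,-6],[3,-2]]; eigenvalues λ = 1, 4.
Eigenvectors: (1,1) for λ=1, (-2,-1) for λ=4.
From the initial condition, c_1 = -1, c_2 = -1.
x(ln 3) = (-1)(3^1)(1) + (-1)(3^4)(-2) = 159.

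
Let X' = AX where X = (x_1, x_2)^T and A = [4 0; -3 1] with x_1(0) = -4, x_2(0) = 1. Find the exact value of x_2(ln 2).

A = [[4,0],[-3,1]]; eigenvalues λ = 1, 4.
Eigenvectors: (0,-1) for λ=1, (-1,1) for λ=4.
From the initial condition, c_1 = 3, c_2 = 4.
x_2(ln 2) = (3)(2^1)(-1) + (4)(2^4)(1) = 58.

58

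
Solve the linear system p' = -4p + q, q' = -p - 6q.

Coefficient matrix A = [[-4, 1], [-1, -6]].
Characteristic polynomial det(A - λI) = λ^2 + 10λ + 25 = 0.
Single eigenvalue λ = -5 with algebraic multiplicity 2.
Eigenvector v = (1,-1); generalized eigenvector w with (A-λI)w=v is (3,-2).
General solution: e^(-5t)[C_1·v + C_2·(t·v + w)].

p(t) = C_1e^(-5t) + C_2te^(-5t) + 3C_2e^(-5t), q(t) = -C_1e^(-5t) - C_2te^(-5t) - 2C_2e^(-5t)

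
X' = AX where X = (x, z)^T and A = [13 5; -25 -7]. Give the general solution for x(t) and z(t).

Coefficient matrix A = [[13, 5], [-25, -7]].
Characteristic polynomial det(A - λI) = λ^2 - 6λ + 34 = 0.
Eigenvalues λ = 3 ± 5i (complex conjugate pair).
For λ=3+5i: an eigenvector is (1,-2) - i(0,-1) = (1, -2 + i).
A real fundamental pair from Re and Im of e^((3+5i)t)v: X_1 = e^(3t)(cos(5t)·(1,-2) + sin(5t)·(0,-1)), X_2 = e^(3t)(sin(5t)·(1,-2) - cos(5t)·(0,-1)).
General solution: K_1X_1 + K_2X_2.

x(t) = K_1e^(3t)cos(5t) + K_2e^(3t)sin(5t), z(t) = -K_1e^(3t)sin(5t) - 2K_1e^(3t)cos(5t) - 2K_2e^(3t)sin(5t) + K_2e^(3t)cos(5t)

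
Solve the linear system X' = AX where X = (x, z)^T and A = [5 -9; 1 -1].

x(t) = -3c_1e^(2t) - 3c_2te^(2t) - c_2e^(2t), z(t) = -c_1e^(2t) - c_2te^(2t)

Coefficient matrix A = [[5, -9], [1, -1]].
Characteristic polynomial det(A - λI) = λ^2 - 4λ + 4 = 0.
Single eigenvalue λ = 2 with algebraic multiplicity 2.
Eigenvector v = (-3,-1); generalized eigenvector w with (A-λI)w=v is (-1,0).
General solution: e^(2t)[c_1·v + c_2·(t·v + w)].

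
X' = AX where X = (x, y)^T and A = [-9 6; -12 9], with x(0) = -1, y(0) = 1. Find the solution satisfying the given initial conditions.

x(t) = 2e^(3t) - 3e^(-3t), y(t) = 4e^(3t) - 3e^(-3t)

Coefficient matrix A = [[-9, 6], [-12, 9]].
Characteristic polynomial det(A - λI) = λ^2 - 9 = 0.
Eigenvalues λ = 3, -3.
For λ=3: (A-λI) row 1 is [-12, 6], so an eigenvector is (-1, -2).
For λ=-3: (A-λI) row 1 is [-6, 6], so an eigenvector is (-1, -1).
General solution: K_1e^(3t)(-1,-2) + K_2e^(-3t)(-1,-1).
Applying x(0)=-1, y(0)=1 gives K_1=-2, K_2=3.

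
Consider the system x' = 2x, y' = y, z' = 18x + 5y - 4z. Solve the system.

Coefficient matrix A = [[2, 0, 0], [0, 1, 0], [18, 5, -4]].
det(A - λI) = 0 gives eigenvalues λ = -4, 1, 2.
For λ=-4: eigenvector (0,0,1).
For λ=1: eigenvector (0,1,1).
For λ=2: eigenvector (1,0,3).
General solution: K_1e^(-4t)(0,0,1) + K_2e^(t)(0,1,1) + K_3e^(2t)(1,0,3).

x(t) = K_3e^(2t), y(t) = K_2e^(t), z(t) = K_1e^(-4t) + K_2e^(t) + 3K_3e^(2t)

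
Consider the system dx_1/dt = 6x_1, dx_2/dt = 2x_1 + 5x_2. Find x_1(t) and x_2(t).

x_1(t) = -c_1e^(6t), x_2(t) = -2c_1e^(6t) + c_2e^(5t)

Coefficient matrix A = [[6, 0], [2, 5]].
Characteristic polynomial det(A - λI) = λ^2 - 11λ + 30 = 0.
Eigenvalues λ = 6, 5.
For λ=6: (A-λI) row 2 is [2, -1], so an eigenvector is (-1, -2).
For λ=5: (A-λI) row 1 is [1, 0], so an eigenvector is (0, 1).
General solution: c_1e^(6t)(-1,-2) + c_2e^(5t)(0,1).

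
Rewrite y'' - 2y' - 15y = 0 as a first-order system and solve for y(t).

y(t) = c_1e^(5t) + c_2e^(-3t)

Let x_1 = y, x_2 = y'. Then x_1' = x_2 and x_2' = 15x_1 + 2x_2.
A = [[0,1],[15,2]]; det(A-λI) = λ^2 - 2λ - 15.
Eigenvalues λ = 5, -3 with eigenvectors (1,5), (1,-3).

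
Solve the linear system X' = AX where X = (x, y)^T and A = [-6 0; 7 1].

x(t) = -C_2e^(-6t), y(t) = -C_1e^(t) + C_2e^(-6t)

Coefficient matrix A = [[-6, 0], [7, 1]].
Characteristic polynomial det(A - λI) = λ^2 + 5λ - 6 = 0.
Eigenvalues λ = 1, -6.
For λ=1: (A-λI) row 1 is [-7, 0], so an eigenvector is (0, -1).
For λ=-6: (A-λI) row 2 is [7, 7], so an eigenvector is (-1, 1).
General solution: C_1e^(t)(0,-1) + C_2e^(-6t)(-1,1).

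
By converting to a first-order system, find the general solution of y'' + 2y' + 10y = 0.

Let x_1 = y, x_2 = y'. Then x_1' = x_2 and x_2' = -10x_1 - 2x_2.
A = [[0,1],[-10,-2]]; det(A-λI) = λ^2 + 2λ + 10.
Eigenvalues λ = -1 ± 3i.

y(t) = C_1e^(-t)cos(3t) + C_2e^(-t)sin(3t)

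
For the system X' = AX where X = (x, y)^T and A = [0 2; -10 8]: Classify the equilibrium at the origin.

A = [[0,2],[-10,8]]; det(A-λI) = λ^2 - 8λ + 20.
λ = 4 ± 2i: positive real part.

unstable spiral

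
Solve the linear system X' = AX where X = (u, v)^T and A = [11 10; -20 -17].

u(t) = c_1e^(-3t)sin(2t) - 2c_1e^(-3t)cos(2t) - 2c_2e^(-3t)sin(2t) - c_2e^(-3t)cos(2t), v(t) = -c_1e^(-3t)sin(2t) + 3c_1e^(-3t)cos(2t) + 3c_2e^(-3t)sin(2t) + c_2e^(-3t)cos(2t)

Coefficient matrix A = [[11, 10], [-20, -17]].
Characteristic polynomial det(A - λI) = λ^2 + 6λ + 13 = 0.
Eigenvalues λ = -3 ± 2i (complex conjugate pair).
For λ=-3+2i: an eigenvector is (-2,3) - i(1,-1) = (-2 - i, 3 + i).
A real fundamental pair from Re and Im of e^((-3+2i)t)v: X_1 = e^(-3t)(cos(2t)·(-2,3) + sin(2t)·(1,-1)), X_2 = e^(-3t)(sin(2t)·(-2,3) - cos(2t)·(1,-1)).
General solution: c_1X_1 + c_2X_2.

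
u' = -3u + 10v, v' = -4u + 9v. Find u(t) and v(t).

Coefficient matrix A = [[-3, 10], [-4, 9]].
Characteristic polynomial det(A - λI) = λ^2 - 6λ + 13 = 0.
Eigenvalues λ = 3 ± 2i (complex conjugate pair).
For λ=3+2i: an eigenvector is (-1,-1) - i(-2,-1) = (-1 + 2i, -1 + i).
A real fundamental pair from Re and Im of e^((3+2i)t)v: X_1 = e^(3t)(cos(2t)·(-1,-1) + sin(2t)·(-2,-1)), X_2 = e^(3t)(sin(2t)·(-1,-1) - cos(2t)·(-2,-1)).
General solution: c_1X_1 + c_2X_2.

u(t) = -2c_1e^(3t)sin(2t) - c_1e^(3t)cos(2t) - c_2e^(3t)sin(2t) + 2c_2e^(3t)cos(2t), v(t) = -c_1e^(3t)sin(2t) - c_1e^(3t)cos(2t) - c_2e^(3t)sin(2t) + c_2e^(3t)cos(2t)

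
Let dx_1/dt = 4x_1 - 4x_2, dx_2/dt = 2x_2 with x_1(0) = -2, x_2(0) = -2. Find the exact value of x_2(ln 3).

A = [[4,-4],[0,2]]; eigenvalues λ = 4, 2.
Eigenvectors: (1,0) for λ=4, (-2,-1) for λ=2.
From the initial condition, c_1 = 2, c_2 = 2.
x_2(ln 3) = (2)(3^4)(0) + (2)(3^2)(-1) = -18.

-18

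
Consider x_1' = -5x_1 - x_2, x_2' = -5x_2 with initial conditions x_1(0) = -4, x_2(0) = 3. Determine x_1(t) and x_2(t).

x_1(t) = -3te^(-5t) - 4e^(-5t), x_2(t) = 3e^(-5t)

Coefficient matrix A = [[-5, -1], [0, -5]].
Characteristic polynomial det(A - λI) = λ^2 + 10λ + 25 = 0.
Single eigenvalue λ = -5 with algebraic multiplicity 2.
Eigenvector v = (1,0); generalized eigenvector w with (A-λI)w=v is (1,-1).
General solution: e^(-5t)[c_1·v + c_2·(t·v + w)].
Applying x_1(0)=-4, x_2(0)=3 gives c_1=-1, c_2=-3.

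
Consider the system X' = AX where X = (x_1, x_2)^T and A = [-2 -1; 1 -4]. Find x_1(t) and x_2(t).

x_1(t) = -K_1e^(-3t) - K_2te^(-3t), x_2(t) = -K_1e^(-3t) - K_2te^(-3t) + K_2e^(-3t)

Coefficient matrix A = [[-2, -1], [1, -4]].
Characteristic polynomial det(A - λI) = λ^2 + 6λ + 9 = 0.
Single eigenvalue λ = -3 with algebraic multiplicity 2.
Eigenvector v = (-1,-1); generalized eigenvector w with (A-λI)w=v is (0,1).
General solution: e^(-3t)[K_1·v + K_2·(t·v + w)].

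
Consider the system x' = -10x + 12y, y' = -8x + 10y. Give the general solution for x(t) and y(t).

x(t) = 3K_1e^(-2t) - K_2e^(2t), y(t) = 2K_1e^(-2t) - K_2e^(2t)

Coefficient matrix A = [[-10, 12], [-8, 10]].
Characteristic polynomial det(A - λI) = λ^2 - 4 = 0.
Eigenvalues λ = -2, 2.
For λ=-2: (A-λI) row 1 is [-8, 12], so an eigenvector is (3, 2).
For λ=2: (A-λI) row 1 is [-12, 12], so an eigenvector is (-1, -1).
General solution: K_1e^(-2t)(3,2) + K_2e^(2t)(-1,-1).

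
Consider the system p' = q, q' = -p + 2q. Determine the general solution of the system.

p(t) = -C_1e^(t) - C_2te^(t) - C_2e^(t), q(t) = -C_1e^(t) - C_2te^(t) - 2C_2e^(t)

Coefficient matrix A = [[0, 1], [-1, 2]].
Characteristic polynomial det(A - λI) = λ^2 - 2λ + 1 = 0.
Single eigenvalue λ = 1 with algebraic multiplicity 2.
Eigenvector v = (-1,-1); generalized eigenvector w with (A-λI)w=v is (-1,-2).
General solution: e^(t)[C_1·v + C_2·(t·v + w)].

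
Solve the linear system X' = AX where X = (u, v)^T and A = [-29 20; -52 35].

u(t) = 2K_1e^(3t)sin(4t) + K_1e^(3t)cos(4t) + K_2e^(3t)sin(4t) - 2K_2e^(3t)cos(4t), v(t) = 3K_1e^(3t)sin(4t) + 2K_1e^(3t)cos(4t) + 2K_2e^(3t)sin(4t) - 3K_2e^(3t)cos(4t)

Coefficient matrix A = [[-29, 20], [-52, 35]].
Characteristic polynomial det(A - λI) = λ^2 - 6λ + 25 = 0.
Eigenvalues λ = 3 ± 4i (complex conjugate pair).
For λ=3+4i: an eigenvector is (1,2) - i(2,3) = (1 - 2i, 2 - 3i).
A real fundamental pair from Re and Im of e^((3+4i)t)v: X_1 = e^(3t)(cos(4t)·(1,2) + sin(4t)·(2,3)), X_2 = e^(3t)(sin(4t)·(1,2) - cos(4t)·(2,3)).
General solution: K_1X_1 + K_2X_2.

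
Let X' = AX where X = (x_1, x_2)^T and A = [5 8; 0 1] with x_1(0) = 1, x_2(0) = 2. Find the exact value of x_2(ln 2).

A = [[5,8],[0,1]]; eigenvalues λ = 5, 1.
Eigenvectors: (-1,0) for λ=5, (2,-1) for λ=1.
From the initial condition, c_1 = -5, c_2 = -2.
x_2(ln 2) = (-5)(2^5)(0) + (-2)(2^1)(-1) = 4.

4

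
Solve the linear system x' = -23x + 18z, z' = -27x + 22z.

Coefficient matrix A = [[-23, 18], [-27, 22]].
Characteristic polynomial det(A - λI) = λ^2 + λ - 20 = 0.
Eigenvalues λ = -5, 4.
For λ=-5: (A-λI) row 1 is [-18, 18], so an eigenvector is (-1, -1).
For λ=4: (A-λI) row 1 is [-27, 18], so an eigenvector is (-2, -3).
General solution: K_1e^(-5t)(-1,-1) + K_2e^(4t)(-2,-3).

x(t) = -K_1e^(-5t) - 2K_2e^(4t), z(t) = -K_1e^(-5t) - 3K_2e^(4t)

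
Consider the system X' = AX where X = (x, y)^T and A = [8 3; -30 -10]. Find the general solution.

Coefficient matrix A = [[8, 3], [-30, -10]].
Characteristic polynomial det(A - λI) = λ^2 + 2λ + 10 = 0.
Eigenvalues λ = -1 ± 3i (complex conjugate pair).
For λ=-1+3i: an eigenvector is (1,-3) - i(0,-1) = (1, -3 + i).
A real fundamental pair from Re and Im of e^((-1+3i)t)v: X_1 = e^(-t)(cos(3t)·(1,-3) + sin(3t)·(0,-1)), X_2 = e^(-t)(sin(3t)·(1,-3) - cos(3t)·(0,-1)).
General solution: K_1X_1 + K_2X_2.

x(t) = K_1e^(-t)cos(3t) + K_2e^(-t)sin(3t), y(t) = -K_1e^(-t)sin(3t) - 3K_1e^(-t)cos(3t) - 3K_2e^(-t)sin(3t) + K_2e^(-t)cos(3t)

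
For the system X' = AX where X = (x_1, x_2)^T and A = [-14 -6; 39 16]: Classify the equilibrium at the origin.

unstable spiral

A = [[-14,-6],[39,16]]; det(A-λI) = λ^2 - 2λ + 10.
λ = 1 ± 3i: positive real part.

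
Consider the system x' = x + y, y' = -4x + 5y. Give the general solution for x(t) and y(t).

x(t) = -c_1e^(3t) - c_2te^(3t) - c_2e^(3t), y(t) = -2c_1e^(3t) - 2c_2te^(3t) - 3c_2e^(3t)

Coefficient matrix A = [[1, 1], [-4, 5]].
Characteristic polynomial det(A - λI) = λ^2 - 6λ + 9 = 0.
Single eigenvalue λ = 3 with algebraic multiplicity 2.
Eigenvector v = (-1,-2); generalized eigenvector w with (A-λI)w=v is (-1,-3).
General solution: e^(3t)[c_1·v + c_2·(t·v + w)].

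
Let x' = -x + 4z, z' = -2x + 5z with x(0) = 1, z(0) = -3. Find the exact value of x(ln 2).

A = [[-1,4],[-2,5]]; eigenvalues λ = 1, 3.
Eigenvectors: (2,1) for λ=1, (1,1) for λ=3.
From the initial condition, c_1 = 4, c_2 = -7.
x(ln 2) = (4)(2^1)(2) + (-7)(2^3)(1) = -40.

-40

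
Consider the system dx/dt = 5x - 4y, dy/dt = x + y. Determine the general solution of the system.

Coefficient matrix A = [[5, -4], [1, 1]].
Characteristic polynomial det(A - λI) = λ^2 - 6λ + 9 = 0.
Single eigenvalue λ = 3 with algebraic multiplicity 2.
Eigenvector v = (-2,-1); generalized eigenvector w with (A-λI)w=v is (1,1).
General solution: e^(3t)[K_1·v + K_2·(t·v + w)].

x(t) = -2K_1e^(3t) - 2K_2te^(3t) + K_2e^(3t), y(t) = -K_1e^(3t) - K_2te^(3t) + K_2e^(3t)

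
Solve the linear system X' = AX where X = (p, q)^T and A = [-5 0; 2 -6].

p(t) = C_1e^(-5t), q(t) = 2C_1e^(-5t) + C_2e^(-6t)

Coefficient matrix A = [[-5, 0], [2, -6]].
Characteristic polynomial det(A - λI) = λ^2 + 11λ + 30 = 0.
Eigenvalues λ = -5, -6.
For λ=-5: (A-λI) row 2 is [2, -1], so an eigenvector is (1, 2).
For λ=-6: (A-λI) row 1 is [1, 0], so an eigenvector is (0, 1).
General solution: C_1e^(-5t)(1,2) + C_2e^(-6t)(0,1).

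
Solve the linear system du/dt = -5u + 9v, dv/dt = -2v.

Coefficient matrix A = [[-5, 9], [0, -2]].
Characteristic polynomial det(A - λI) = λ^2 + 7λ + 10 = 0.
Eigenvalues λ = -2, -5.
For λ=-2: (A-λI) row 1 is [-3, 9], so an eigenvector is (3, 1).
For λ=-5: (A-λI) row 1 is [0, 9], so an eigenvector is (1, 0).
General solution: K_1e^(-2t)(3,1) + K_2e^(-5t)(1,0).

u(t) = 3K_1e^(-2t) + K_2e^(-5t), v(t) = K_1e^(-2t)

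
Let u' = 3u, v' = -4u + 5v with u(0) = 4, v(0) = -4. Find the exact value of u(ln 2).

32

A = [[3,0],[-4,5]]; eigenvalues λ = 3, 5.
Eigenvectors: (1,2) for λ=3, (0,-1) for λ=5.
From the initial condition, c_1 = 4, c_2 = 12.
u(ln 2) = (4)(2^3)(1) + (12)(2^5)(0) = 32.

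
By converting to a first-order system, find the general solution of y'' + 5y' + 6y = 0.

y(t) = C_1e^(-2t) + C_2e^(-3t)

Let x_1 = y, x_2 = y'. Then x_1' = x_2 and x_2' = -6x_1 - 5x_2.
A = [[0,1],[-6,-5]]; det(A-λI) = λ^2 + 5λ + 6.
Eigenvalues λ = -2, -3 with eigenvectors (1,-2), (1,-3).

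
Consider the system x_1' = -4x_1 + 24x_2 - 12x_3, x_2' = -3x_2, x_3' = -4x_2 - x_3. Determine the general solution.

Coefficient matrix A = [[-4, 24, -12], [0, -3, 0], [0, -4, -1]].
det(A - λI) = 0 gives eigenvalues λ = -4, -3, -1.
For λ=-4: eigenvector (1,0,0).
For λ=-3: eigenvector (0,1,2).
For λ=-1: eigenvector (-4,0,1).
General solution: c_1e^(-4t)(1,0,0) + c_2e^(-3t)(0,1,2) + c_3e^(-t)(-4,0,1).

x_1(t) = c_1e^(-4t) - 4c_3e^(-t), x_2(t) = c_2e^(-3t), x_3(t) = 2c_2e^(-3t) + c_3e^(-t)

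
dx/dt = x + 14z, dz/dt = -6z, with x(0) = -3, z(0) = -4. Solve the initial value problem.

x(t) = -11e^(t) + 8e^(-6t), z(t) = -4e^(-6t)

Coefficient matrix A = [[1, 14], [0, -6]].
Characteristic polynomial det(A - λI) = λ^2 + 5λ - 6 = 0.
Eigenvalues λ = 1, -6.
For λ=1: (A-λI) row 1 is [0, 14], so an eigenvector is (-1, 0).
For λ=-6: (A-λI) row 1 is [7, 14], so an eigenvector is (2, -1).
General solution: C_1e^(t)(-1,0) + C_2e^(-6t)(2,-1).
Applying x(0)=-3, z(0)=-4 gives C_1=11, C_2=4.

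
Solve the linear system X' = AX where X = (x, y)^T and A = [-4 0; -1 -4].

x(t) = -c_2e^(-4t), y(t) = c_1e^(-4t) + c_2te^(-4t) + 2c_2e^(-4t)

Coefficient matrix A = [[-4, 0], [-1, -4]].
Characteristic polynomial det(A - λI) = λ^2 + 8λ + 16 = 0.
Single eigenvalue λ = -4 with algebraic multiplicity 2.
Eigenvector v = (0,1); generalized eigenvector w with (A-λI)w=v is (-1,2).
General solution: e^(-4t)[c_1·v + c_2·(t·v + w)].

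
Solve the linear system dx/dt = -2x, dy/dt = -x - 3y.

x(t) = -c_1e^(-2t), y(t) = c_1e^(-2t) + c_2e^(-3t)

Coefficient matrix A = [[-2, 0], [-1, -3]].
Characteristic polynomial det(A - λI) = λ^2 + 5λ + 6 = 0.
Eigenvalues λ = -2, -3.
For λ=-2: (A-λI) row 2 is [-1, -1], so an eigenvector is (-1, 1).
For λ=-3: (A-λI) row 1 is [1, 0], so an eigenvector is (0, 1).
General solution: c_1e^(-2t)(-1,1) + c_2e^(-3t)(0,1).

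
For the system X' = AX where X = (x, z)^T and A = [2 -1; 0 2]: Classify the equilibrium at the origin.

unstable improper node

A = [[2,-1],[0,2]]; det(A-λI) = λ^2 - 4λ + 4.
repeated λ = 2 with a single eigenvector.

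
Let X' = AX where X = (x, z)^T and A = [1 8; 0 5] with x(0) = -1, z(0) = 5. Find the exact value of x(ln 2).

298

A = [[1,8],[0,5]]; eigenvalues λ = 1, 5.
Eigenvectors: (1,0) for λ=1, (-2,-1) for λ=5.
From the initial condition, c_1 = -11, c_2 = -5.
x(ln 2) = (-11)(2^1)(1) + (-5)(2^5)(-2) = 298.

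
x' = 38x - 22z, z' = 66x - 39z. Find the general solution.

Coefficient matrix A = [[38, -22], [66, -39]].
Characteristic polynomial det(A - λI) = λ^2 + λ - 30 = 0.
Eigenvalues λ = -6, 5.
For λ=-6: (A-λI) row 1 is [44, -22], so an eigenvector is (1, 2).
For λ=5: (A-λI) row 1 is [33, -22], so an eigenvector is (-2, -3).
General solution: c_1e^(-6t)(1,2) + c_2e^(5t)(-2,-3).

x(t) = c_1e^(-6t) - 2c_2e^(5t), z(t) = 2c_1e^(-6t) - 3c_2e^(5t)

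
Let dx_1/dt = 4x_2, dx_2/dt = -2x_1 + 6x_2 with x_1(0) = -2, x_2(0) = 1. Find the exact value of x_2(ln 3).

A = [[0,4],[-2,6]]; eigenvalues λ = 4, 2.
Eigenvectors: (1,1) for λ=4, (-2,-1) for λ=2.
From the initial condition, c_1 = 4, c_2 = 3.
x_2(ln 3) = (4)(3^4)(1) + (3)(3^2)(-1) = 297.

297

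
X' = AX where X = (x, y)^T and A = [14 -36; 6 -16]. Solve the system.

Coefficient matrix A = [[14, -36], [6, -16]].
Characteristic polynomial det(A - λI) = λ^2 + 2λ - 8 = 0.
Eigenvalues λ = 2, -4.
For λ=2: (A-λI) row 1 is [12, -36], so an eigenvector is (-3, -1).
For λ=-4: (A-λI) row 1 is [18, -36], so an eigenvector is (-2, -1).
General solution: C_1e^(2t)(-3,-1) + C_2e^(-4t)(-2,-1).

x(t) = -3C_1e^(2t) - 2C_2e^(-4t), y(t) = -C_1e^(2t) - C_2e^(-4t)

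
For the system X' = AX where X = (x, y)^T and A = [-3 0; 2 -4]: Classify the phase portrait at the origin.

A = [[-3,0],[2,-4]]; det(A-λI) = λ^2 + 7λ + 12.
λ = -4, -3: both negative.

stable node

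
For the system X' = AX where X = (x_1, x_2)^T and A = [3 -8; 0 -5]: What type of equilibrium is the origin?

A = [[3,-8],[0,-5]]; det(A-λI) = λ^2 + 2λ - 15.
λ = 3, -5: opposite signs.

saddle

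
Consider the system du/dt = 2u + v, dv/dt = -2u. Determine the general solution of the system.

Coefficient matrix A = [[2, 1], [-2, 0]].
Characteristic polynomial det(A - λI) = λ^2 - 2λ + 2 = 0.
Eigenvalues λ = 1 ± i (complex conjugate pair).
For λ=1+i: an eigenvector is (-1,1) - i(0,1) = (-1, 1 - i).
A real fundamental pair from Re and Im of e^((1+i)t)v: X_1 = e^(t)(cos(t)·(-1,1) + sin(t)·(0,1)), X_2 = e^(t)(sin(t)·(-1,1) - cos(t)·(0,1)).
General solution: C_1X_1 + C_2X_2.

u(t) = -C_1e^(t)cos(t) - C_2e^(t)sin(t), v(t) = C_1e^(t)sin(t) + C_1e^(t)cos(t) + C_2e^(t)sin(t) - C_2e^(t)cos(t)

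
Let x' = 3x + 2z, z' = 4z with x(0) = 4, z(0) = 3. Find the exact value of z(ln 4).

A = [[3,2],[0,4]]; eigenvalues λ = 3, 4.
Eigenvectors: (1,0) for λ=3, (2,1) for λ=4.
From the initial condition, c_1 = -2, c_2 = 3.
z(ln 4) = (-2)(4^3)(0) + (3)(4^4)(1) = 768.

768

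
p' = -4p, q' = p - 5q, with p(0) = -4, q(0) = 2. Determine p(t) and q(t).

Coefficient matrix A = [[-4, 0], [1, -5]].
Characteristic polynomial det(A - λI) = λ^2 + 9λ + 20 = 0.
Eigenvalues λ = -5, -4.
For λ=-5: (A-λI) row 1 is [1, 0], so an eigenvector is (0, -1).
For λ=-4: (A-λI) row 2 is [1, -1], so an eigenvector is (1, 1).
General solution: C_1e^(-5t)(0,-1) + C_2e^(-4t)(1,1).
Applying p(0)=-4, q(0)=2 gives C_1=-6, C_2=-4.

p(t) = -4e^(-4t), q(t) = -4e^(-4t) + 6e^(-5t)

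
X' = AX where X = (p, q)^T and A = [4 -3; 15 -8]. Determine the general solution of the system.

Coefficient matrix A = [[4, -3], [15, -8]].
Characteristic polynomial det(A - λI) = λ^2 + 4λ + 13 = 0.
Eigenvalues λ = -2 ± 3i (complex conjugate pair).
For λ=-2+3i: an eigenvector is (1,2) - i(0,1) = (1, 2 - i).
A real fundamental pair from Re and Im of e^((-2+3i)t)v: X_1 = e^(-2t)(cos(3t)·(1,2) + sin(3t)·(0,1)), X_2 = e^(-2t)(sin(3t)·(1,2) - cos(3t)·(0,1)).
General solution: K_1X_1 + K_2X_2.

p(t) = K_1e^(-2t)cos(3t) + K_2e^(-2t)sin(3t), q(t) = K_1e^(-2t)sin(3t) + 2K_1e^(-2t)cos(3t) + 2K_2e^(-2t)sin(3t) - K_2e^(-2t)cos(3t)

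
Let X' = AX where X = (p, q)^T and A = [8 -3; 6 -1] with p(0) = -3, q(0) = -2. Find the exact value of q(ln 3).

-954

A = [[8,-3],[6,-1]]; eigenvalues λ = 5, 2.
Eigenvectors: (-1,-1) for λ=5, (-1,-2) for λ=2.
From the initial condition, c_1 = 4, c_2 = -1.
q(ln 3) = (4)(3^5)(-1) + (-1)(3^2)(-2) = -954.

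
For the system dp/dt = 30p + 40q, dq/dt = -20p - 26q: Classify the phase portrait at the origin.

A = [[30,40],[-20,-26]]; det(A-λI) = λ^2 - 4λ + 20.
λ = 2 ± 4i: positive real part.

unstable spiral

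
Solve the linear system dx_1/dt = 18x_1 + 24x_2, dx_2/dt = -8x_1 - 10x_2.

x_1(t) = -2C_1e^(6t) - 3C_2e^(2t), x_2(t) = C_1e^(6t) + 2C_2e^(2t)

Coefficient matrix A = [[18, 24], [-8, -10]].
Characteristic polynomial det(A - λI) = λ^2 - 8λ + 12 = 0.
Eigenvalues λ = 6, 2.
For λ=6: (A-λI) row 1 is [12, 24], so an eigenvector is (-2, 1).
For λ=2: (A-λI) row 1 is [16, 24], so an eigenvector is (-3, 2).
General solution: C_1e^(6t)(-2,1) + C_2e^(2t)(-3,2).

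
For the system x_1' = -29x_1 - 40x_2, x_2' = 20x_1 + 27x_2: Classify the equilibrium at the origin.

stable spiral

A = [[-29,-40],[20,27]]; det(A-λI) = λ^2 + 2λ + 17.
λ = -1 ± 4i: negative real part.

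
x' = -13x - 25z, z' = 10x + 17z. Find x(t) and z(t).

Coefficient matrix A = [[-13, -25], [10, 17]].
Characteristic polynomial det(A - λI) = λ^2 - 4λ + 29 = 0.
Eigenvalues λ = 2 ± 5i (complex conjugate pair).
For λ=2+5i: an eigenvector is (-1,1) - i(-2,1) = (-1 + 2i, 1 - i).
A real fundamental pair from Re and Im of e^((2+5i)t)v: X_1 = e^(2t)(cos(5t)·(-1,1) + sin(5t)·(-2,1)), X_2 = e^(2t)(sin(5t)·(-1,1) - cos(5t)·(-2,1)).
General solution: K_1X_1 + K_2X_2.

x(t) = -2K_1e^(2t)sin(5t) - K_1e^(2t)cos(5t) - K_2e^(2t)sin(5t) + 2K_2e^(2t)cos(5t), z(t) = K_1e^(2t)sin(5t) + K_1e^(2t)cos(5t) + K_2e^(2t)sin(5t) - K_2e^(2t)cos(5t)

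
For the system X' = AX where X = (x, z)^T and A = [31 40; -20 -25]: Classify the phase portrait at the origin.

unstable spiral

A = [[31,40],[-20,-25]]; det(A-λI) = λ^2 - 6λ + 25.
λ = 3 ± 4i: positive real part.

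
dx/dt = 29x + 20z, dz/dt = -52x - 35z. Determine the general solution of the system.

x(t) = C_1e^(-3t)sin(4t) + 2C_1e^(-3t)cos(4t) + 2C_2e^(-3t)sin(4t) - C_2e^(-3t)cos(4t), z(t) = -2C_1e^(-3t)sin(4t) - 3C_1e^(-3t)cos(4t) - 3C_2e^(-3t)sin(4t) + 2C_2e^(-3t)cos(4t)

Coefficient matrix A = [[29, 20], [-52, -35]].
Characteristic polynomial det(A - λI) = λ^2 + 6λ + 25 = 0.
Eigenvalues λ = -3 ± 4i (complex conjugate pair).
For λ=-3+4i: an eigenvector is (2,-3) - i(1,-2) = (2 - i, -3 + 2i).
A real fundamental pair from Re and Im of e^((-3+4i)t)v: X_1 = e^(-3t)(cos(4t)·(2,-3) + sin(4t)·(1,-2)), X_2 = e^(-3t)(sin(4t)·(2,-3) - cos(4t)·(1,-2)).
General solution: C_1X_1 + C_2X_2.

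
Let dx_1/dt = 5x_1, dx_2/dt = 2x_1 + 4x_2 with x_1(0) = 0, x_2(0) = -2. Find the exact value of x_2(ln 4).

A = [[5,0],[2,4]]; eigenvalues λ = 5, 4.
Eigenvectors: (1,2) for λ=5, (0,-1) for λ=4.
From the initial condition, c_1 = 0, c_2 = 2.
x_2(ln 4) = (0)(4^5)(2) + (2)(4^4)(-1) = -512.

-512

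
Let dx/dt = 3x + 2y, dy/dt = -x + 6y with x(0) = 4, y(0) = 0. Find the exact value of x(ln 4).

A = [[3,2],[-1,6]]; eigenvalues λ = 5, 4.
Eigenvectors: (-1,-1) for λ=5, (2,1) for λ=4.
From the initial condition, c_1 = 4, c_2 = 4.
x(ln 4) = (4)(4^5)(-1) + (4)(4^4)(2) = -2048.

-2048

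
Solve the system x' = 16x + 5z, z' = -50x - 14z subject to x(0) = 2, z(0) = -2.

Coefficient matrix A = [[16, 5], [-50, -14]].
Characteristic polynomial det(A - λI) = λ^2 - 2λ + 26 = 0.
Eigenvalues λ = 1 ± 5i (complex conjugate pair).
For λ=1+5i: an eigenvector is (0,-1) - i(-1,3) = (0 + i, -1 - 3i).
A real fundamental pair from Re and Im of e^((1+5i)t)v: X_1 = e^(t)(cos(5t)·(0,-1) + sin(5t)·(-1,3)), X_2 = e^(t)(sin(5t)·(0,-1) - cos(5t)·(-1,3)).
General solution: K_1X_1 + K_2X_2.
Applying x(0)=2, z(0)=-2 gives K_1=-4, K_2=2.

x(t) = 4e^(t)sin(5t) + 2e^(t)cos(5t), z(t) = -14e^(t)sin(5t) - 2e^(t)cos(5t)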